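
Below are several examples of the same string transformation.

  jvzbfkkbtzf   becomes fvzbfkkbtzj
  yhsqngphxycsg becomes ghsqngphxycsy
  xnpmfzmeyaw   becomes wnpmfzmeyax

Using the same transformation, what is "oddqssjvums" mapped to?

Each output is the input with this applied: swap the first and last characters.
"oddqssjvums" → "sddqssjvumo".

sddqssjvumo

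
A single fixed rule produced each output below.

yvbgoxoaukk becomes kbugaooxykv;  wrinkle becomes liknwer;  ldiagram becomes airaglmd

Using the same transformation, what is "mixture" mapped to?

In each case the input is transformed by: take characters alternately from the front and the back (1st, last, 2nd, 2nd-last, ...), then move the first 3 characters to the end (rotate left by 3).
For "mixture", step one produces "meirxut"; step two turns that into "rxutmei".

rxutmei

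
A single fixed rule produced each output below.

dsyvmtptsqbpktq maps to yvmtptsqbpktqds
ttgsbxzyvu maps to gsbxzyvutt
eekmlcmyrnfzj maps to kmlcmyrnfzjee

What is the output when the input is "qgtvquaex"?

tvquaexqg

Looking at the pairs, the operation is to move the first 2 characters to the end (rotate left by 2).
So "qgtvquaex" becomes "tvquaexqg".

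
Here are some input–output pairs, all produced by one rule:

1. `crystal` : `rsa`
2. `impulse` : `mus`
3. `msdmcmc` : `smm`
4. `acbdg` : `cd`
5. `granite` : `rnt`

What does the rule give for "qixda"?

The pattern: keep every other character starting from the second (positions 2nd, 4th, 6th, ...).
So "qixda" becomes "id".

id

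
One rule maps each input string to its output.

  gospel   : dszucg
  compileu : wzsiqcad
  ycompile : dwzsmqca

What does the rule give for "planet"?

bshdzo

What's happening: swap the front and back halves of the string, then shift every letter 12 places backward in the alphabet (wrapping around).
For "planet" the result is "bshdzo".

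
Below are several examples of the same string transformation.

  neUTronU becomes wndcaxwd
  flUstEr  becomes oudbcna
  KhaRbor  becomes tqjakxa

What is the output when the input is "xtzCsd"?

The transformation: shift every letter 9 places forward in the alphabet (wrapping around), then convert every letter to lowercase.
Working it through for "xtzCsd": intermediate "gciLbm", final "gcilbm".
(Check on "neUTronU": → "wnDCaxwD" → "wndcaxwd" ✓)

gcilbm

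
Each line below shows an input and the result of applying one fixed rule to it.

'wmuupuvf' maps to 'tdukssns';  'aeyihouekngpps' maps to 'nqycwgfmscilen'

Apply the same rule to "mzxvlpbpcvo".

Rule — move the last 2 characters to the front (rotate right by 2), then shift every letter 2 places backward in the alphabet (wrapping around).
On "mzxvlpbpcvo": the first step gives "vomzxvlpbpc", and the second then gives "tmkxvtjnzna".

tmkxvtjnzna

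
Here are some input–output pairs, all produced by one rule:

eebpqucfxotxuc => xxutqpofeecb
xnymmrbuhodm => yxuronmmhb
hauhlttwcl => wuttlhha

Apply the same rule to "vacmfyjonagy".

yvonmjfcaa

The rule is to delete the last 2 characters, then sort the characters into reverse alphabetical order.
For "vacmfyjonagy", step one produces "vacmfyjona"; step two turns that into "yvonmjfcaa".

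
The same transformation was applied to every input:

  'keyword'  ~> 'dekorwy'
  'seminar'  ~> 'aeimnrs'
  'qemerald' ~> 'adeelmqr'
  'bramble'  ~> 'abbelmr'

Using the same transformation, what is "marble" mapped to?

abelmr

What's happening: sort the characters into alphabetical order.
So "marble" becomes "abelmr".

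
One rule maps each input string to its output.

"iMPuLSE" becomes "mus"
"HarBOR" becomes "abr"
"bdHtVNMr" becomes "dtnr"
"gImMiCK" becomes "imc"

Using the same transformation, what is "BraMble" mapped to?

Rule — keep every other character starting from the second (positions 2nd, 4th, 6th, ...), then convert every letter to lowercase.
Working it through for "BraMble": intermediate "rMl", final "rml".

rml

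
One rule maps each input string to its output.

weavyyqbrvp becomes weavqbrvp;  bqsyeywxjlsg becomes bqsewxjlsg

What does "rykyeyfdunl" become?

rkefdunl

Each output is the input with this applied: remove every "y".
"rykyeyfdunl" → "rkefdunl".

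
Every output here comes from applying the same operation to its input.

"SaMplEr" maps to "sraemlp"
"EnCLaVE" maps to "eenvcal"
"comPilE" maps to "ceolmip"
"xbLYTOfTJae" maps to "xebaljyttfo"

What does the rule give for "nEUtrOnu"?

Each output is the input with this applied: take characters alternately from the front and the back (1st, last, 2nd, 2nd-last, ...), then convert every letter to lowercase.
"nEUtrOnu" → "nuEnUOtr" → "nuenuotr".

nuenuotr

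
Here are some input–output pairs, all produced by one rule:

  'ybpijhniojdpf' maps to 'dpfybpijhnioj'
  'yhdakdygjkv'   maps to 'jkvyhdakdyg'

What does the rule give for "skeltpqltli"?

tliskeltpql

What's happening: move the last 3 characters to the front (rotate right by 3).
Doing the same to "skeltpqltli": "tliskeltpql".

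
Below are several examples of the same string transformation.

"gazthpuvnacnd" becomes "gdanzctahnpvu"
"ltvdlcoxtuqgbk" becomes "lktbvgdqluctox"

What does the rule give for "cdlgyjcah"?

chdalcgjy

Looking at the pairs, the operation is to take characters alternately from the front and the back (1st, last, 2nd, 2nd-last, ...).
On "cdlgyjcah" that produces "chdalcgjy".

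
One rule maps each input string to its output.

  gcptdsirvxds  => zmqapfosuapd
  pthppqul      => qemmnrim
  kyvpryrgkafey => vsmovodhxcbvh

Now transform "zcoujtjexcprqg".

zlrgqgbuzmondw

In each case the input is transformed by: shift every letter 3 places backward in the alphabet (wrapping around), then move the first character to the end.
For "zcoujtjexcprqg", step one produces "wzlrgqgbuzmond"; step two turns that into "zlrgqgbuzmondw".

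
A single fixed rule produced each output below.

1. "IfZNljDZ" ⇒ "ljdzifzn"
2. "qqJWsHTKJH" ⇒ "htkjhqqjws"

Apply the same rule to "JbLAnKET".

Looking at the pairs, the operation is to swap the front and back halves of the string, then convert every letter to lowercase.
Starting from "JbLAnKET": after the first operation, "nKETJbLA"; after the second, "nketjbla".
(Check on "IfZNljDZ": → "ljDZIfZN" → "ljdzifzn" ✓)

nketjbla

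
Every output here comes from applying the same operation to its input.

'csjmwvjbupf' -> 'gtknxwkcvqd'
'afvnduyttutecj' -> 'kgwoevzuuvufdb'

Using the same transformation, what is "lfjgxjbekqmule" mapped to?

The transformation: swap the first and last characters, then shift every letter 1 place forward in the alphabet (wrapping around).
On "lfjgxjbekqmule" that produces "fgkhykcflrnvmm".

fgkhykcflrnvmm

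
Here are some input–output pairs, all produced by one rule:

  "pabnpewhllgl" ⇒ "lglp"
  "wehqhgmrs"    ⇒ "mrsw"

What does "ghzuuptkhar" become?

harg

The pattern: move the first character to the end, then keep only the last 4 characters.
Working it through for "ghzuuptkhar": intermediate "hzuuptkharg", final "harg".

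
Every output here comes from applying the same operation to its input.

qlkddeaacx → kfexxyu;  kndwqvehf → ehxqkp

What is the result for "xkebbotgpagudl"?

What's happening: shift every letter 6 places backward in the alphabet (wrapping around), then delete the last 3 characters.
Applying both steps to "xkebbotgpagudl": "reyvvinajuaoxf", then "reyvvinajua".

reyvvinajua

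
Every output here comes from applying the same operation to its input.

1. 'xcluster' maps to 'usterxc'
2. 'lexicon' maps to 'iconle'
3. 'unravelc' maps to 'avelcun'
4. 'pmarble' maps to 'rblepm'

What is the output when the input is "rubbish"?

bishru

Looking at the pairs, the operation is to move the first 3 characters to the end (rotate left by 3), then delete the last character.
On "rubbish": the first step gives "bishrub", and the second then gives "bishru".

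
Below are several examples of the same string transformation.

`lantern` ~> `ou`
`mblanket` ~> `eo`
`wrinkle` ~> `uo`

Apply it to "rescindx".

ua

The pattern: shift every letter 3 places forward in the alphabet (wrapping around), then keep only the vowels.
So "rescindx" becomes "ua".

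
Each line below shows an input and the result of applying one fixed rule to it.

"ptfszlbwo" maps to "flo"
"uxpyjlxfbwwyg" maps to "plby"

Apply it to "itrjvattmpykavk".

ramkk

In each case the input is transformed by: keep one character in every 3, starting at position 3 (positions 3rd, 6th, 9th, ...).
"itrjvattmpykavk" → "ramkk".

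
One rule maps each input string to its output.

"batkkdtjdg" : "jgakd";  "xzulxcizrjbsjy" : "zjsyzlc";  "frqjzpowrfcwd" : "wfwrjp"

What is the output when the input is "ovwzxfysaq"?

Looking at the pairs, the operation is to keep every other character starting from the second (positions 2nd, 4th, 6th, ...), then move the first 3 characters to the end (rotate left by 3).
On "ovwzxfysaq": the first step gives "vzfsq", and the second then gives "sqvzf".
(Check on "frqjzpowrfcwd": → "rjpwfw" → "wfwrjp" ✓)

sqvzf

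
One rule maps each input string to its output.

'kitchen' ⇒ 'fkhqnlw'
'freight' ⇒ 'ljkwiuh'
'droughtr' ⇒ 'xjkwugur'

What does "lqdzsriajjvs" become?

What's happening: move the first 3 characters to the end (rotate left by 3), then shift every letter 3 places forward in the alphabet (wrapping around).
On "lqdzsriajjvs": the first step gives "zsriajjvslqd", and the second then gives "cvuldmmyvotg".

cvuldmmyvotg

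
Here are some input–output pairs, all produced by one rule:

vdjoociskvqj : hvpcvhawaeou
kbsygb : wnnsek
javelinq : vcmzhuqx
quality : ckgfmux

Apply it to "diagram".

pyummds

The rule is to shift every letter 12 places forward in the alphabet (wrapping around), then take characters alternately from the front and the back (1st, last, 2nd, 2nd-last, ...).
Starting from "diagram": after the first operation, "pumsdmy"; after the second, "pyummds".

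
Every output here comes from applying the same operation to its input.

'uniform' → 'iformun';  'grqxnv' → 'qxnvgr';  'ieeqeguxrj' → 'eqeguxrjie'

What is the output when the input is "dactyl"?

The transformation: move the first 2 characters to the end (rotate left by 2).
Doing the same to "dactyl": "ctylda".

ctylda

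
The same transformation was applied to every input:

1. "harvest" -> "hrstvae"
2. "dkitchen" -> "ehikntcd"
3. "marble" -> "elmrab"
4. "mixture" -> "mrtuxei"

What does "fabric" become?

cfirab

Rule — sort the characters into alphabetical order, then move the first 2 characters to the end (rotate left by 2).
"fabric" → "abcfir" → "cfirab".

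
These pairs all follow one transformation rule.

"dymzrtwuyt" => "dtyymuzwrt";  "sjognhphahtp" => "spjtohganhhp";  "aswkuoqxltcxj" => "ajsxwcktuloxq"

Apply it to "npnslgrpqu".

What's happening: take characters alternately from the front and the back (1st, last, 2nd, 2nd-last, ...).
Doing the same to "npnslgrpqu": "nupqnpsrlg".

nupqnpsrlg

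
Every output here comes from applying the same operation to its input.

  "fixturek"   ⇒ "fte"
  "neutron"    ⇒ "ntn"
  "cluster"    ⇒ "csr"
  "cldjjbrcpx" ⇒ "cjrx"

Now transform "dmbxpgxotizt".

In each case the input is transformed by: keep one character in every 3, starting at position 1 (positions 1st, 4th, 7th, ...).
On "dmbxpgxotizt" that produces "dxxi".

dxxi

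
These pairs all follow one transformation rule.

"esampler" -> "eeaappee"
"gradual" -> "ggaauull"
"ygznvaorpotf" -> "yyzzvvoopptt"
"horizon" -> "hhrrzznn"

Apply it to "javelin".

jjvvllnn

The rule is to keep every other character starting from the first (positions 1st, 3rd, 5th, ...), then double every character.
For "javelin" the result is "jjvvllnn".
(Check on "ygznvaorpotf": → "yzvopt" → "yyzzvvoopptt" ✓)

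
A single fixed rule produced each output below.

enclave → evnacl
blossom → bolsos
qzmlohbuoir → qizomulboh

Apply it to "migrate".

mtiagr

The pattern: delete the last character, then take characters alternately from the front and the back (1st, last, 2nd, 2nd-last, ...).
Applying both steps to "migrate": "migrat", then "mtiagr".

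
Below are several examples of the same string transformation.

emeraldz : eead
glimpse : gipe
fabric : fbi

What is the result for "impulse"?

iple

Each output is the input with this applied: keep every other character starting from the first (positions 1st, 3rd, 5th, ...).
On "impulse" that produces "iple".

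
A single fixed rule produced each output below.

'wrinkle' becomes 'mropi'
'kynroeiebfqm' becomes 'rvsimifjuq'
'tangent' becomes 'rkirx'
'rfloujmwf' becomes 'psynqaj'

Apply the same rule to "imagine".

ekmri

Each output is the input with this applied: shift every letter 4 places forward in the alphabet (wrapping around), then delete the first 2 characters.
Doing the same to "imagine": "ekmri".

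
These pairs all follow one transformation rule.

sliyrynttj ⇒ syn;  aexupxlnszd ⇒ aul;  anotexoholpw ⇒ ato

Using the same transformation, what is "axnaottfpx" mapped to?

Looking at the pairs, the operation is to delete the last 3 characters, then keep one character in every 3, starting at position 1 (positions 1st, 4th, 7th, ...).
Starting from "axnaottfpx": after the first operation, "axnaott"; after the second, "aat".
(Check on "sliyrynttj": → "sliyryn" → "syn" ✓)

aat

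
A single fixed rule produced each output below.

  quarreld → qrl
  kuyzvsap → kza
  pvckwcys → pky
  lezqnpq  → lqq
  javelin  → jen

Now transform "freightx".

In each case the input is transformed by: keep one character in every 3, starting at position 1 (positions 1st, 4th, 7th, ...).
On "freightx" that produces "fit".

fit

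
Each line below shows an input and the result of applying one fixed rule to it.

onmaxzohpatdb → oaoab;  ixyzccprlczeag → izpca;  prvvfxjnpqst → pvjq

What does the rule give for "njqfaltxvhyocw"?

Each output is the input with this applied: keep one character in every 3, starting at position 1 (positions 1st, 4th, 7th, ...).
"njqfaltxvhyocw" → "nfthc".

nfthc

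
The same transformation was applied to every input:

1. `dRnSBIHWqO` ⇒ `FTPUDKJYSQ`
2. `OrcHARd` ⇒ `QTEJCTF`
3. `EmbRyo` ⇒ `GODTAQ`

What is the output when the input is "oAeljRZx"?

Looking at the pairs, the operation is to shift every letter 2 places forward in the alphabet (wrapping around), then convert every letter to uppercase.
Starting from "oAeljRZx": after the first operation, "qCgnlTBz"; after the second, "QCGNLTBZ".
(Check on "OrcHARd": → "QteJCTf" → "QTEJCTF" ✓)

QCGNLTBZ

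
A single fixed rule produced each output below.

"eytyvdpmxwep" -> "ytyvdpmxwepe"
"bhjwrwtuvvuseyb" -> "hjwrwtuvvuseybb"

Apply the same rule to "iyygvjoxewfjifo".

Each output is the input with this applied: move the first character to the end.
For "iyygvjoxewfjifo" the result is "yygvjoxewfjifoi".

yygvjoxewfjifoi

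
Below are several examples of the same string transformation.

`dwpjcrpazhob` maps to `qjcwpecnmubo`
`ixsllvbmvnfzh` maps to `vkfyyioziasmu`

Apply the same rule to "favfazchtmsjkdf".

snisnmpugzfwxqs

What's happening: shift every letter 13 places forward in the alphabet (wrapping around) — i.e. ROT13.
On "favfazchtmsjkdf" that produces "snisnmpugzfwxqs".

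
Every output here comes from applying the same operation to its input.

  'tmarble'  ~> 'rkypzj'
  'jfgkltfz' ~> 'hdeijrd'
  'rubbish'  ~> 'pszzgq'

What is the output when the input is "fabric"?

Looking at the pairs, the operation is to shift every letter 2 places backward in the alphabet (wrapping around), then delete the last character.
For "fabric" the result is "dyzpg".
(Check on "jfgkltfz": → "hdeijrdx" → "hdeijrd" ✓)

dyzpg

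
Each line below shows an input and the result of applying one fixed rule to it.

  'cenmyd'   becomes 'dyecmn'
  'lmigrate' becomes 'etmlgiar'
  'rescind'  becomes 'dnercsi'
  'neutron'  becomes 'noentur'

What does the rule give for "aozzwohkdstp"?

ptoazzowkhsd

What's happening: move the last 2 characters to the front (rotate right by 2), then swap each adjacent pair of characters (1↔2, 3↔4, ...).
"aozzwohkdstp" → "ptoazzowkhsd".
(Check on "cenmyd": → "ydcenm" → "dyecmn" ✓)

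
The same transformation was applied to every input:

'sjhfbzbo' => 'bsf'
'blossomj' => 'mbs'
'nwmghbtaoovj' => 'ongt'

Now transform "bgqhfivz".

The pattern: keep one character in every 3, starting at position 1 (positions 1st, 4th, 7th, ...), then move the last character to the front.
Applying both steps to "bgqhfivz": "bhv", then "vbh".

vbh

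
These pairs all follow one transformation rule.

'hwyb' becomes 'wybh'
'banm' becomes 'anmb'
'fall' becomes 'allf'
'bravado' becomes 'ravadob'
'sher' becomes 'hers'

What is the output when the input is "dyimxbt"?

The rule is to move the first character to the end.
"dyimxbt" → "yimxbtd".

yimxbtd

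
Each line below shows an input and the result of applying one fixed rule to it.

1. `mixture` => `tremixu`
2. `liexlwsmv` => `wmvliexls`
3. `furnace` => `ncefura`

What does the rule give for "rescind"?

The rule is to move the last 3 characters to the front (rotate right by 3), then swap the first and last characters.
"rescind" → "indresc" → "cndresi".

cndresi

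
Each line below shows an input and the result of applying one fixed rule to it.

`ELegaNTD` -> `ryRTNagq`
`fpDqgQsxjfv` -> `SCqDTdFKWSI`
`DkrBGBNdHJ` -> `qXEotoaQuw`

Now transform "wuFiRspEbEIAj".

The pattern: flip the case of every letter, then shift every letter 13 places forward in the alphabet (wrapping around) — i.e. ROT13.
Applying both steps to "wuFiRspEbEIAj": "WUfIrSPeBeiaJ", then "JHsVeFCrOrvnW".
(Check on "ELegaNTD": → "elEGAntd" → "ryRTNagq" ✓)

JHsVeFCrOrvnW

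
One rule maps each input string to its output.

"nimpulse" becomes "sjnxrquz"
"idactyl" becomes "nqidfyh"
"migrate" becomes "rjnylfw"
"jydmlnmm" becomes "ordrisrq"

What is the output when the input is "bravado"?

In each case the input is transformed by: shift every letter 5 places forward in the alphabet (wrapping around), then take characters alternately from the front and the back (1st, last, 2nd, 2nd-last, ...).
For "bravado", step one produces "gwfafit"; step two turns that into "gtwiffa".
(Check on "idactyl": → "nifhydq" → "nqidfyh" ✓)

gtwiffa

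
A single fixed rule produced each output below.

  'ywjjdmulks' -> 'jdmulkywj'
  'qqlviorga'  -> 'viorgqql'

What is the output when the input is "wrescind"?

scinwre

Each output is the input with this applied: delete the last character, then move the first 3 characters to the end (rotate left by 3).
Starting from "wrescind": after the first operation, "wrescin"; after the second, "scinwre".
(Check on "qqlviorga": → "qqlviorg" → "viorgqql" ✓)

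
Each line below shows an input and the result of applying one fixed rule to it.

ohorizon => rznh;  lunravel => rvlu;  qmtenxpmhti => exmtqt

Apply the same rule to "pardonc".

Rule — move the first 3 characters to the end (rotate left by 3), then keep every other character starting from the first (positions 1st, 3rd, 5th, ...).
For "pardonc", step one produces "doncpar"; step two turns that into "dnpr".
(Check on "lunravel": → "ravellun" → "rvlu" ✓)

dnpr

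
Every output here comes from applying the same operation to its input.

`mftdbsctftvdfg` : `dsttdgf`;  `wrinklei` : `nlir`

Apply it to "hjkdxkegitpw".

The rule is to keep every other character starting from the second (positions 2nd, 4th, 6th, ...), then move the first character to the end.
Applying both steps to "hjkdxkegitpw": "jdkgtw", then "dkgtwj".

dkgtwj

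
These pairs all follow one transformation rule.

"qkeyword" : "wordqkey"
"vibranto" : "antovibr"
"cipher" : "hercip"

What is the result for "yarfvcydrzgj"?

ydrzgjyarfvc

Each output is the input with this applied: swap the front and back halves of the string.
Doing the same to "yarfvcydrzgj": "ydrzgjyarfvc".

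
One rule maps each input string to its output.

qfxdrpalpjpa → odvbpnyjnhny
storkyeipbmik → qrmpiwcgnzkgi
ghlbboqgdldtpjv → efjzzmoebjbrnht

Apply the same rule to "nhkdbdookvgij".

Looking at the pairs, the operation is to shift every letter 2 places backward in the alphabet (wrapping around).
Applying that to "nhkdbdookvgij" gives "lfibzbmmitegh".

lfibzbmmitegh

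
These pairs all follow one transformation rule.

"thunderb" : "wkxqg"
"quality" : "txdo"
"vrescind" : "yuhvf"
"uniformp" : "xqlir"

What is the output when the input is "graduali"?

The transformation: shift every letter 3 places forward in the alphabet (wrapping around), then delete the last 3 characters.
Working it through for "graduali": intermediate "judgxdol", final "judgx".
(Check on "quality": → "txdolwb" → "txdo" ✓)

judgx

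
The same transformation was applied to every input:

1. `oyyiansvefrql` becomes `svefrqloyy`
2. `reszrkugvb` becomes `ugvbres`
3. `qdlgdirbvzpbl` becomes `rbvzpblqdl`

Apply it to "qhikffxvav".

Looking at the pairs, the operation is to move the first 3 characters to the end (rotate left by 3), then delete the first 3 characters.
For "qhikffxvav", step one produces "kffxvavqhi"; step two turns that into "xvavqhi".

xvavqhi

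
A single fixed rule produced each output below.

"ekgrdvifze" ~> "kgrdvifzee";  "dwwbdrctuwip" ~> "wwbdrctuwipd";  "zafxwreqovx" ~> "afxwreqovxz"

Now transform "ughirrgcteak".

ghirrgcteaku

The pattern: move the first character to the end.
Doing the same to "ughirrgcteak": "ghirrgcteaku".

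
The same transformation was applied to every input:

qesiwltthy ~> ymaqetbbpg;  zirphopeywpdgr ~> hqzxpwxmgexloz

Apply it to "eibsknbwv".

mqjasvjed

Looking at the pairs, the operation is to shift every letter 8 places forward in the alphabet (wrapping around).
"eibsknbwv" → "mqjasvjed".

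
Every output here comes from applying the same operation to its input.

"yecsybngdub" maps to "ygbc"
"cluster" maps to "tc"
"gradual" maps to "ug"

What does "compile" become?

The rule is to move the first 3 characters to the end (rotate left by 3), then keep one character in every 3, starting at position 2 (positions 2nd, 5th, 8th, ...).
So "compile" becomes "ic".

ic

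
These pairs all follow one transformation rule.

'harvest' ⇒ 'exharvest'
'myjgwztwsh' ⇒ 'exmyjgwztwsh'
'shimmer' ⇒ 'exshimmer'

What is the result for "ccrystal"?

The rule is to prepend "ex".
For "ccrystal" the result is "exccrystal".

exccrystal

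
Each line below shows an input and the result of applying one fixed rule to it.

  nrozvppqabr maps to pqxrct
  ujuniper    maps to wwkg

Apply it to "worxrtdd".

Looking at the pairs, the operation is to keep every other character starting from the first (positions 1st, 3rd, 5th, ...), then shift every letter 2 places forward in the alphabet (wrapping around).
"worxrtdd" → "wrrd" → "yttf".

yttf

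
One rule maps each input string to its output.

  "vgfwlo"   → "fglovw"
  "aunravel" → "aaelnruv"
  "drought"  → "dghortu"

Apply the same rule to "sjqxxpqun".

The pattern: sort the characters into alphabetical order.
Applying that to "sjqxxpqun" gives "jnpqqsuxx".

jnpqqsuxx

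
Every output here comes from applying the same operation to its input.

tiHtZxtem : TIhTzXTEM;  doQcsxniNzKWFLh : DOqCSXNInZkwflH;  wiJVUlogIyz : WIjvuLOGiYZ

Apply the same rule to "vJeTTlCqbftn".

VjEttLcQBFTN

Each output is the input with this applied: flip the case of every letter.
On "vJeTTlCqbftn" that produces "VjEttLcQBFTN".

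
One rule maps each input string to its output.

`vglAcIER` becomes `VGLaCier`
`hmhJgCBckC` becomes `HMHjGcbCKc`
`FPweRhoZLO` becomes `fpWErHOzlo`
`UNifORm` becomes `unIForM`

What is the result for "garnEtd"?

The rule is to flip the case of every letter.
Doing the same to "garnEtd": "GARNeTD".

GARNeTD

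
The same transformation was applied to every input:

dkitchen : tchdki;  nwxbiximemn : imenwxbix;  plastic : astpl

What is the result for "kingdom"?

ngdki

In each case the input is transformed by: delete the last 2 characters, then move the last 3 characters to the front (rotate right by 3).
Applying both steps to "kingdom": "kingd", then "ngdki".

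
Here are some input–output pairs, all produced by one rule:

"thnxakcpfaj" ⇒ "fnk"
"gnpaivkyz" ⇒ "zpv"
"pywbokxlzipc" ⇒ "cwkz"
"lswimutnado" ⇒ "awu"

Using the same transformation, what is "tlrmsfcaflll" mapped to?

lrff

The pattern: keep one character in every 3, starting at position 3 (positions 3rd, 6th, 9th, ...), then move the last character to the front.
Working it through for "tlrmsfcaflll": intermediate "rffl", final "lrff".
(Check on "pywbokxlzipc": → "wkzc" → "cwkz" ✓)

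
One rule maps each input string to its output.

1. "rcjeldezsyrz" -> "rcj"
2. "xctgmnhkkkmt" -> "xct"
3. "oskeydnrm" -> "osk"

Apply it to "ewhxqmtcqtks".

ewh

The transformation: keep only the first 3 characters.
"ewhxqmtcqtks" → "ewh".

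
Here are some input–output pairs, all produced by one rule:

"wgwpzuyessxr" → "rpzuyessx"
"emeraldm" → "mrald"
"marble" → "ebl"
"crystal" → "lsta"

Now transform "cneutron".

nutro

The transformation: delete the first 3 characters, then move the last character to the front.
Applying both steps to "cneutron": "utron", then "nutro".
(Check on "crystal": → "stal" → "lsta" ✓)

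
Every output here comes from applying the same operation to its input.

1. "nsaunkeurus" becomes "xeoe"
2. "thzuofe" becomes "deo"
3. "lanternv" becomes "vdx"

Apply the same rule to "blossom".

The transformation: keep one character in every 3, starting at position 1 (positions 1st, 4th, 7th, ...), then shift every letter 10 places forward in the alphabet (wrapping around).
"blossom" → "bsm" → "lcw".

lcw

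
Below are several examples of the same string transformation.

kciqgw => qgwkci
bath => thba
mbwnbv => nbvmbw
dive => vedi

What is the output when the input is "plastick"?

tickplas

What's happening: swap the front and back halves of the string.
Applying that to "plastick" gives "tickplas".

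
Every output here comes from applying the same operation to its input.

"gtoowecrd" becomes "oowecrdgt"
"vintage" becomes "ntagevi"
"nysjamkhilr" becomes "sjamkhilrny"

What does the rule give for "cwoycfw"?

In each case the input is transformed by: move the first 2 characters to the end (rotate left by 2).
Applying that to "cwoycfw" gives "oycfwcw".

oycfwcw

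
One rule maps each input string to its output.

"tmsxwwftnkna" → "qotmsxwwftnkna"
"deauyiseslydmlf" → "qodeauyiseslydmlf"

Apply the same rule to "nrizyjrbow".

Looking at the pairs, the operation is to prepend "qo".
For "nrizyjrbow" the result is "qonrizyjrbow".

qonrizyjrbow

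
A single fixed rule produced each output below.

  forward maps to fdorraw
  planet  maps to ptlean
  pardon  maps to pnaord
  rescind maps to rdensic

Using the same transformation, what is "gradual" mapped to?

glraaud

The transformation: take characters alternately from the front and the back (1st, last, 2nd, 2nd-last, ...).
On "gradual" that produces "glraaud".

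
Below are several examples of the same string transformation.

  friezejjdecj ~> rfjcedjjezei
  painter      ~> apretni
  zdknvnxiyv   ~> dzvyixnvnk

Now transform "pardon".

apnodr

Looking at the pairs, the operation is to reverse the string, then move the last 2 characters to the front (rotate right by 2).
Starting from "pardon": after the first operation, "nodrap"; after the second, "apnodr".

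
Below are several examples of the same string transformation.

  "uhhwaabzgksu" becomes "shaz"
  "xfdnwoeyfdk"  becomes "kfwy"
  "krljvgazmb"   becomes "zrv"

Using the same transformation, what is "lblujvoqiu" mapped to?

qbj

What's happening: keep one character in every 3, starting at position 2 (positions 2nd, 5th, 8th, ...), then move the last character to the front.
Applying that to "lblujvoqiu" gives "qbj".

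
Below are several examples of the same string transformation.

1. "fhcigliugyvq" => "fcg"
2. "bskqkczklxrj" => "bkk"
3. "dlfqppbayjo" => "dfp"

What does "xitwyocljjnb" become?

xty

Each output is the input with this applied: keep every other character starting from the first (positions 1st, 3rd, 5th, ...), then delete the last 3 characters.
"xitwyocljjnb" → "xtycjn" → "xty".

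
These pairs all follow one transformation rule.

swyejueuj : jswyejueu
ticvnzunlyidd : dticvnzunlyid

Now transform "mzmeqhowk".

kmzmeqhow

What's happening: move the last character to the front.
Doing the same to "mzmeqhowk": "kmzmeqhow".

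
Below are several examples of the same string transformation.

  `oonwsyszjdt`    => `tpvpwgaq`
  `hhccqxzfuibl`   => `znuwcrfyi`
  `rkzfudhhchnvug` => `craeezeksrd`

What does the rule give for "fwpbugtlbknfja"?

yrdqiyhkcgx

In each case the input is transformed by: shift every letter 3 places backward in the alphabet (wrapping around), then delete the first 3 characters.
On "fwpbugtlbknfja": the first step gives "ctmyrdqiyhkcgx", and the second then gives "yrdqiyhkcgx".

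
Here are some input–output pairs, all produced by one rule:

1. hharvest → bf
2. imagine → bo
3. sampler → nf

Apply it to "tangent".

Looking at the pairs, the operation is to shift every letter 1 place forward in the alphabet (wrapping around), then keep one character in every 3, starting at position 3 (positions 3rd, 6th, 9th, ...).
"tangent" → "ubohfou" → "oo".

oo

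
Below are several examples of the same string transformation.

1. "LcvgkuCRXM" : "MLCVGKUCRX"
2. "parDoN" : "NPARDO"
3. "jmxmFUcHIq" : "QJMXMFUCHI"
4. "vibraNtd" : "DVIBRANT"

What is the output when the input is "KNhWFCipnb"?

In each case the input is transformed by: move the last character to the front, then convert every letter to uppercase.
On "KNhWFCipnb": the first step gives "bKNhWFCipn", and the second then gives "BKNHWFCIPN".

BKNHWFCIPN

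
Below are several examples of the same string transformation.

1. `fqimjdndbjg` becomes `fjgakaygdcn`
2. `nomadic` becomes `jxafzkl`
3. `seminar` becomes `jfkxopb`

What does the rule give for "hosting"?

pqfkdel

Each output is the input with this applied: shift every letter 3 places backward in the alphabet (wrapping around), then move the first 2 characters to the end (rotate left by 2).
"hosting" → "pqfkdel".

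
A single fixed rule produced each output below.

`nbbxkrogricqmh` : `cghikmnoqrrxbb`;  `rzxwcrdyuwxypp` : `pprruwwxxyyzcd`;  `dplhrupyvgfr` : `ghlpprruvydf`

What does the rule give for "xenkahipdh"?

ehhiknpxad

The rule is to sort the characters into alphabetical order, then move the first 2 characters to the end (rotate left by 2).
Doing the same to "xenkahipdh": "ehhiknpxad".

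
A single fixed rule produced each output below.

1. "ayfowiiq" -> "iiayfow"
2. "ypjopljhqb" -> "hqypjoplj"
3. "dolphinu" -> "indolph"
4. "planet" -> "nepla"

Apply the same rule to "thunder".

dethun

The transformation: delete the last character, then move the last 2 characters to the front (rotate right by 2).
"thunder" → "dethun".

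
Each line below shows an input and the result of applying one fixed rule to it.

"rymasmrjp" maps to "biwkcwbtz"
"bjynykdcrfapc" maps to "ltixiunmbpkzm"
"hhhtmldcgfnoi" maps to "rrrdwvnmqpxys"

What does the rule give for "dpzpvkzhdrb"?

The transformation: shift every letter 10 places forward in the alphabet (wrapping around).
On "dpzpvkzhdrb" that produces "nzjzfujrnbl".

nzjzfujrnbl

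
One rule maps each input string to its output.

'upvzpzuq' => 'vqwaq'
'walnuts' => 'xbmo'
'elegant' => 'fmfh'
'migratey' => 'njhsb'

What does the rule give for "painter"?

The pattern: shift every letter 1 place forward in the alphabet (wrapping around), then delete the last 3 characters.
Doing the same to "painter": "qbjo".

qbjo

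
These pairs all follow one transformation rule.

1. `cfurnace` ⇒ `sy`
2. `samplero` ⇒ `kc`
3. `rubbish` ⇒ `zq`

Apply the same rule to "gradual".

Looking at the pairs, the operation is to keep one character in every 3, starting at position 3 (positions 3rd, 6th, 9th, ...), then shift every letter 2 places backward in the alphabet (wrapping around).
"gradual" → "aa" → "yy".
(Check on "cfurnace": → "ua" → "sy" ✓)

yy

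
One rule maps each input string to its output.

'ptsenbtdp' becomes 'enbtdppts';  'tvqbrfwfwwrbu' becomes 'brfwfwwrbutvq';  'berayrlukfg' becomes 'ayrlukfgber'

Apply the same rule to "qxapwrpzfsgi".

Looking at the pairs, the operation is to move the first 3 characters to the end (rotate left by 3).
So "qxapwrpzfsgi" becomes "pwrpzfsgiqxa".

pwrpzfsgiqxa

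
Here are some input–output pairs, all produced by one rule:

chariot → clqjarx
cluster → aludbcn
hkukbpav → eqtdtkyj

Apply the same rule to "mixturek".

tvrgcdan

The transformation: move the last character to the front, then shift every letter 9 places forward in the alphabet (wrapping around).
On "mixturek": the first step gives "kmixture", and the second then gives "tvrgcdan".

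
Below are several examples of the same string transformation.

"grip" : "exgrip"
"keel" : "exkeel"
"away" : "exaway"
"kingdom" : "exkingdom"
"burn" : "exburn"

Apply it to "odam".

What's happening: prepend "ex".
Doing the same to "odam": "exodam".

exodam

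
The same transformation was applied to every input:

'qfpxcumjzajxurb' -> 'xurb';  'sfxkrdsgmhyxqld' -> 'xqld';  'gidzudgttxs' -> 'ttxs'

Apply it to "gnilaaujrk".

Looking at the pairs, the operation is to keep only the last 4 characters.
Doing the same to "gnilaaujrk": "ujrk".

ujrk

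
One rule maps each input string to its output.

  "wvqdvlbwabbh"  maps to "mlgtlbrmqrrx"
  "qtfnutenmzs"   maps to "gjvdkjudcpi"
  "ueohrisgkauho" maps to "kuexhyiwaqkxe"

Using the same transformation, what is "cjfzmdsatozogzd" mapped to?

The pattern: shift every letter 10 places backward in the alphabet (wrapping around).
On "cjfzmdsatozogzd" that produces "szvpctiqjepewpt".

szvpctiqjepewpt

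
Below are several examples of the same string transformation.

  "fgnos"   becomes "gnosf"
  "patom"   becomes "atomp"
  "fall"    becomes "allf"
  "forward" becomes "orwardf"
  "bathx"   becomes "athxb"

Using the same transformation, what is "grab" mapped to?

rabg

Each output is the input with this applied: move the first character to the end.
For "grab" the result is "rabg".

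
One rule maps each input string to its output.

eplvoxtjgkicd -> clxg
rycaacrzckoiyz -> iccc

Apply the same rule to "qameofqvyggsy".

The rule is to keep one character in every 3, starting at position 3 (positions 3rd, 6th, 9th, ...), then move the last character to the front.
On "qameofqvyggsy": the first step gives "mfys", and the second then gives "smfy".

smfy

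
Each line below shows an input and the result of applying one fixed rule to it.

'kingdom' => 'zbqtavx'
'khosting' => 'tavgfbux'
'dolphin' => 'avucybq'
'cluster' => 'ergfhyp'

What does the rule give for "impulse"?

rfyhczv

The transformation: shift every letter 13 places forward in the alphabet (wrapping around) — i.e. ROT13, then reverse the string.
Starting from "impulse": after the first operation, "vzchyfr"; after the second, "rfyhczv".
(Check on "khosting": → "xubfgvat" → "tavgfbux" ✓)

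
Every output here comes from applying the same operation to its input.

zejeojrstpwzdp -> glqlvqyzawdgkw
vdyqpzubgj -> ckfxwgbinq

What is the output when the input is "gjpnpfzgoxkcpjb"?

nqwuwmgnverjwqi

The transformation: shift every letter 7 places forward in the alphabet (wrapping around).
"gjpnpfzgoxkcpjb" → "nqwuwmgnverjwqi".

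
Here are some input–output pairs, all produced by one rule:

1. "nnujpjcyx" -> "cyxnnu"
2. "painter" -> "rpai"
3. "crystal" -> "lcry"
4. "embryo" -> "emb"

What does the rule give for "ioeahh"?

In each case the input is transformed by: move the first 3 characters to the end (rotate left by 3), then delete the first 3 characters.
On "ioeahh": the first step gives "ahhioe", and the second then gives "ioe".
(Check on "painter": → "nterpai" → "rpai" ✓)

ioe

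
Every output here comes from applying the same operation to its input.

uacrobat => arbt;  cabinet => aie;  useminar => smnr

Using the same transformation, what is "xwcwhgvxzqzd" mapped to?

wwgxqd

In each case the input is transformed by: keep every other character starting from the second (positions 2nd, 4th, 6th, ...).
So "xwcwhgvxzqzd" becomes "wwgxqd".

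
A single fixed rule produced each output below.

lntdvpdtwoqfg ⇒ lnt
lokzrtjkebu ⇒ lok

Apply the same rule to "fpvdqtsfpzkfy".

fpv

The transformation: keep only the first 3 characters.
For "fpvdqtsfpzkfy" the result is "fpv".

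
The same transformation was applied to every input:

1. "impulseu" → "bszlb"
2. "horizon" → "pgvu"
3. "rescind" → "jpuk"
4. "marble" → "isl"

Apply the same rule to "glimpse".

twzl

Rule — shift every letter 7 places forward in the alphabet (wrapping around), then delete the first 3 characters.
For "glimpse", step one produces "nsptwzl"; step two turns that into "twzl".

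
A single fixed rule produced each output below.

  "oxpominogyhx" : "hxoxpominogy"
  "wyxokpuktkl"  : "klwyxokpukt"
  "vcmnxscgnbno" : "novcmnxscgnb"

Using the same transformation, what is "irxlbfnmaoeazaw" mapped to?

In each case the input is transformed by: move the last 2 characters to the front (rotate right by 2).
So "irxlbfnmaoeazaw" becomes "awirxlbfnmaoeaz".

awirxlbfnmaoeaz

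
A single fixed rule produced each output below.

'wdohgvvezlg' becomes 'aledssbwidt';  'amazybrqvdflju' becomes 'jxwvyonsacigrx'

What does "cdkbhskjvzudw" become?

Rule — move the first character to the end, then shift every letter 3 places backward in the alphabet (wrapping around).
Starting from "cdkbhskjvzudw": after the first operation, "dkbhskjvzudwc"; after the second, "ahyephgswratz".
(Check on "wdohgvvezlg": → "dohgvvezlgw" → "aledssbwidt" ✓)

ahyephgswratz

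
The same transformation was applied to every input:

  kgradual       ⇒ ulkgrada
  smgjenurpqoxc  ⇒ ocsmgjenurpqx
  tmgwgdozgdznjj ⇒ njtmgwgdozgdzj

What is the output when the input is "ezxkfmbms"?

bsezxkfmm

The rule is to move the last 2 characters to the front (rotate right by 2), then swap the first and last characters.
"ezxkfmbms" → "msezxkfmb" → "bsezxkfmm".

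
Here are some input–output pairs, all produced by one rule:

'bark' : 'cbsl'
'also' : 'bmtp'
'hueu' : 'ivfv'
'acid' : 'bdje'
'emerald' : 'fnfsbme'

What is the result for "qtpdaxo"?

The pattern: shift every letter 1 place forward in the alphabet (wrapping around).
Applying that to "qtpdaxo" gives "ruqebyp".

ruqebyp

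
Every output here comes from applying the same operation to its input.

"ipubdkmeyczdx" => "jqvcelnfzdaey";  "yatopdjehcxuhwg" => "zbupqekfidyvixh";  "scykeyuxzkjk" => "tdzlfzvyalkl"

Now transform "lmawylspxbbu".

mnbxzmtqyccv

The pattern: shift every letter 1 place forward in the alphabet (wrapping around).
On "lmawylspxbbu" that produces "mnbxzmtqyccv".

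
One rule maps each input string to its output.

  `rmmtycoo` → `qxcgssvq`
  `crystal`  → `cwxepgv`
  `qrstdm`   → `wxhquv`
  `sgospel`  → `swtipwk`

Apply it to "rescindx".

Each output is the input with this applied: shift every letter 4 places forward in the alphabet (wrapping around), then move the first 2 characters to the end (rotate left by 2).
Doing the same to "rescindx": "wgmrhbvi".

wgmrhbvi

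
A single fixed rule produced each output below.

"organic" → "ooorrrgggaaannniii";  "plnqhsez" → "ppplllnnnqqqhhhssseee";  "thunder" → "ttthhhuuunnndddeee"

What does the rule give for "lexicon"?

In each case the input is transformed by: delete the last character, then repeat every character 3 times.
Starting from "lexicon": after the first operation, "lexico"; after the second, "llleeexxxiiicccooo".

llleeexxxiiicccooo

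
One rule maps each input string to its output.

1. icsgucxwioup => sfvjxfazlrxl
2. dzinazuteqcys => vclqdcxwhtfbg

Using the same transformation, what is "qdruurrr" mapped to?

uguxxuut

Looking at the pairs, the operation is to shift every letter 3 places forward in the alphabet (wrapping around), then swap the first and last characters.
Applying both steps to "qdruurrr": "tguxxuuu", then "uguxxuut".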